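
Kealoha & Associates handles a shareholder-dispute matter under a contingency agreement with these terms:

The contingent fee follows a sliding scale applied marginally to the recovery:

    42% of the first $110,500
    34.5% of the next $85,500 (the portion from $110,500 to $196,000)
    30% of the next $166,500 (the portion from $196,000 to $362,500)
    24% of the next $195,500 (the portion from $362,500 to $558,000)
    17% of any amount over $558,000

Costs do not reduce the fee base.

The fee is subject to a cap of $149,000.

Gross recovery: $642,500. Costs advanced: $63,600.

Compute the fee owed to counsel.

Fee base is the gross recovery, $642,500; costs are reimbursed separately.
First $110,500 at 42% = $46,410.00
Next $85,500 at 34.5% = $29,497.50
Next $166,500 at 30% = $49,950.00
Next $195,500 at 24% = $46,920.00
Remaining $84,500 at 17% = $14,365.00
Fee: $46,410.00 + $29,497.50 + $49,950.00 + $46,920.00 + $14,365.00 = $187,142.50
$187,142.50 exceeds the $149,000 cap, so the fee is capped at $149,000.00.

$149,000.00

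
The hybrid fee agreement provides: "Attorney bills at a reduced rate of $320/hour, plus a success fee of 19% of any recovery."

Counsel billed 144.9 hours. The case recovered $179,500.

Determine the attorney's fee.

Hourly: 144.9 × $320 = $46,368.00
Success fee: 19% of $179,500 = $34,105.00
Total: $46,368.00 + $34,105.00 = $80,473.00

$80,473.00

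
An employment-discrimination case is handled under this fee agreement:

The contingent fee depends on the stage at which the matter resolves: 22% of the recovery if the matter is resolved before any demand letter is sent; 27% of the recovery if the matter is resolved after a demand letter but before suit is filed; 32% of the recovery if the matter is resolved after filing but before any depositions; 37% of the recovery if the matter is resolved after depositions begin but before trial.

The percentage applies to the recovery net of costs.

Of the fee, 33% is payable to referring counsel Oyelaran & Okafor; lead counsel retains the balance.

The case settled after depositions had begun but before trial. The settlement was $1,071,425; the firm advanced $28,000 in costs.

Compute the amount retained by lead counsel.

$258,665.06

Fee base (net of costs): $1,071,425 − $28,000 = $1,043,425
The matter settled after depositions had begun but before trial, so the 37% rate applies.
$1,043,425 × 37% = $386,067.25
Referral share: 33% of $386,067.25 = $127,402.19; lead counsel retains $386,067.25 − $127,402.19 = $258,665.06.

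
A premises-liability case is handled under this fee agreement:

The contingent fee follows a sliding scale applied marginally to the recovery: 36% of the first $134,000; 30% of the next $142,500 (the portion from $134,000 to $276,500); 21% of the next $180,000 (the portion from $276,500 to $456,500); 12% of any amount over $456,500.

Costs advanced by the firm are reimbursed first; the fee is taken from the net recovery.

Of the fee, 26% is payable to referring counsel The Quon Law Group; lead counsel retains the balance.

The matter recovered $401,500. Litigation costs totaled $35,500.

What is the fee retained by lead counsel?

$81,240.90

Fee base (net of costs): $401,500 − $35,500 = $366,000
First $134,000 at 36% = $48,240.00
Next $142,500 at 30% = $42,750.00
Remaining $89,500 at 21% = $18,795.00
Fee: $48,240.00 + $42,750.00 + $18,795.00 = $109,785.00
Referral share: 26% of $109,785.00 = $28,544.10; lead counsel retains $109,785.00 − $28,544.10 = $81,240.90.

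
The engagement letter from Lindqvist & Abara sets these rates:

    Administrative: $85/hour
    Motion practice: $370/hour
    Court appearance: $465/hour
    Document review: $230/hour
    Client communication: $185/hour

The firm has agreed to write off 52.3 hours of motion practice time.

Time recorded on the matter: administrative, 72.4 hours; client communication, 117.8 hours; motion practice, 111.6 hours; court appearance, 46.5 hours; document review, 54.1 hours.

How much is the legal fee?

$83,953.50

Administrative: 72.4 × $85 = $6,154.00
Motion practice: 111.6 × $370 = $41,292.00
Court appearance: 46.5 × $465 = $21,622.50
Document review: 54.1 × $230 = $12,443.00
Client communication: 117.8 × $185 = $21,793.00
Subtotal: $103,304.50
Write-off: 52.3 × $370 = $19,351.00
Total: $103,304.50 − $19,351.00 = $83,953.50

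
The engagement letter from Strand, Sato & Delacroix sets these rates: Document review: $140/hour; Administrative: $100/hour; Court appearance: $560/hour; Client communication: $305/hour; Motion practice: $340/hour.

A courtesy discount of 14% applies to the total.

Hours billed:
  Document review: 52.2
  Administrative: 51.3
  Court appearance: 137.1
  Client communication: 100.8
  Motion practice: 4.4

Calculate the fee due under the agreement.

$104,450.44

Document review: 52.2 × $140 = $7,308.00
Administrative: 51.3 × $100 = $5,130.00
Court appearance: 137.1 × $560 = $76,776.00
Client communication: 100.8 × $305 = $30,744.00
Motion practice: 4.4 × $340 = $1,496.00
Subtotal: $121,454.00
Less 14% discount: −$17,003.56
Total: $121,454.00 − $17,003.56 = $104,450.44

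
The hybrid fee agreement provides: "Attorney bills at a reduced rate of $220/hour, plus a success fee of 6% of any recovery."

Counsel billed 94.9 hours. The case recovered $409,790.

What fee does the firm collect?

$45,465.40

Hourly: 94.9 × $220 = $20,878.00
Success fee: 6% of $409,790 = $24,587.40
Total: $20,878.00 + $24,587.40 = $45,465.40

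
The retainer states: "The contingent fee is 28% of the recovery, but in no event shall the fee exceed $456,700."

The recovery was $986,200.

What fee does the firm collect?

$276,136.00

28% of $986,200 = $276,136.00
That is under the $456,700 cap.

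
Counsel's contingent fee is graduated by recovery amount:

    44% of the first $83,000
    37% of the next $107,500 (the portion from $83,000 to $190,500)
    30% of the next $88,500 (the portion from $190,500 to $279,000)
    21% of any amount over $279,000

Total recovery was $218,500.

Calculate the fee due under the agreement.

First $83,000 at 44% = $36,520.00
Next $107,500 at 37% = $39,775.00
Remaining $28,000 at 30% = $8,400.00
Fee: $36,520.00 + $39,775.00 + $8,400.00 = $84,695.00

$84,695.00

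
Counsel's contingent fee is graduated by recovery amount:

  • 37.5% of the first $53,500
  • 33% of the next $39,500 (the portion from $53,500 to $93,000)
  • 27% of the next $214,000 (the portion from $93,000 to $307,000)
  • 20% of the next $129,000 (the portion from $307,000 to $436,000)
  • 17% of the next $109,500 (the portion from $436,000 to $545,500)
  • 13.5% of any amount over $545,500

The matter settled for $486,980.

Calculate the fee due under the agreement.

$125,344.10

First $53,500 at 37.5% = $20,062.50
Next $39,500 at 33% = $13,035.00
Next $214,000 at 27% = $57,780.00
Next $129,000 at 20% = $25,800.00
Remaining $50,980 at 17% = $8,666.60
Fee: $20,062.50 + $13,035.00 + $57,780.00 + $25,800.00 + $8,666.60 = $125,344.10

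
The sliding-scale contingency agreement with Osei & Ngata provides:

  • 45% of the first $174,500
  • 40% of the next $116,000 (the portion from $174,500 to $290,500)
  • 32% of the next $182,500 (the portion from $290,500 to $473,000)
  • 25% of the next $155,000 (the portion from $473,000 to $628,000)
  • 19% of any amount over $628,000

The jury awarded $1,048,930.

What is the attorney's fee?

First $174,500 at 45% = $78,525.00
Next $116,000 at 40% = $46,400.00
Next $182,500 at 32% = $58,400.00
Next $155,000 at 25% = $38,750.00
Remaining $420,930 at 19% = $79,976.70
Fee: $78,525.00 + $46,400.00 + $58,400.00 + $38,750.00 + $79,976.70 = $302,051.70

$302,051.70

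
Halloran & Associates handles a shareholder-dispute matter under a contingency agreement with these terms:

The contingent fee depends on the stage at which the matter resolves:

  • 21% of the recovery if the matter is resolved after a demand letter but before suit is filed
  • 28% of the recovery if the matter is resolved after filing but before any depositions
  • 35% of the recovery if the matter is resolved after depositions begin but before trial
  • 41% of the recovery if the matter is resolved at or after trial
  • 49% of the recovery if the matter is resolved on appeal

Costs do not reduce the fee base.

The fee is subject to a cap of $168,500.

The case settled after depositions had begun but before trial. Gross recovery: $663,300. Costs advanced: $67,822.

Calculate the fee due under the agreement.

Fee base is the gross recovery, $663,300; costs are reimbursed separately.
The matter settled after depositions had begun but before trial, so the 35% rate applies.
$663,300 × 35% = $232,155.00
$232,155.00 exceeds the $168,500 cap, so the fee is capped at $168,500.00.

$168,500.00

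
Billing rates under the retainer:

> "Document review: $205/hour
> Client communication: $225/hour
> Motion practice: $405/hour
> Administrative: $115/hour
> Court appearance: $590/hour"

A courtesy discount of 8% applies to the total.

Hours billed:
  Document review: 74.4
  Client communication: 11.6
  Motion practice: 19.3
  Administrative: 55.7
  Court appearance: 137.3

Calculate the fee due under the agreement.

Document review: 74.4 × $205 = $15,252.00
Client communication: 11.6 × $225 = $2,610.00
Motion practice: 19.3 × $405 = $7,816.50
Administrative: 55.7 × $115 = $6,405.50
Court appearance: 137.3 × $590 = $81,007.00
Subtotal: $113,091.00
Less 8% discount: −$9,047.28
Total: $113,091.00 − $9,047.28 = $104,043.72

$104,043.72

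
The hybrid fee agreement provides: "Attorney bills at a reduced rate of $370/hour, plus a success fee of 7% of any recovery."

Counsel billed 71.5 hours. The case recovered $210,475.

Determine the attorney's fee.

Hourly: 71.5 × $370 = $26,455.00
Success fee: 7% of $210,475 = $14,733.25
Total: $26,455.00 + $14,733.25 = $41,188.25

$41,188.25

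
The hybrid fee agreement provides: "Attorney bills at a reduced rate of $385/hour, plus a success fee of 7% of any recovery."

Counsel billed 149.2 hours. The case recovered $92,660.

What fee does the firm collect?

Hourly: 149.2 × $385 = $57,442.00
Success fee: 7% of $92,660 = $6,486.20
Total: $57,442.00 + $6,486.20 = $63,928.20

$63,928.20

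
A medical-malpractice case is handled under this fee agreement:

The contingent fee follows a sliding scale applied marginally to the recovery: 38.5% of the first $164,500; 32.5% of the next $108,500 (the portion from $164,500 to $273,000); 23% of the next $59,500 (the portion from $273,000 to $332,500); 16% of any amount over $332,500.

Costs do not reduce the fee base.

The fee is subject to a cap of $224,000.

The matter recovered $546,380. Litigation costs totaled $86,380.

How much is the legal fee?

$146,500.80

Fee base is the gross recovery, $546,380; costs are reimbursed separately.
First $164,500 at 38.5% = $63,332.50
Next $108,500 at 32.5% = $35,262.50
Next $59,500 at 23% = $13,685.00
Remaining $213,880 at 16% = $34,220.80
Fee: $63,332.50 + $35,262.50 + $13,685.00 + $34,220.80 = $146,500.80
$146,500.80 is under the $224,000 cap.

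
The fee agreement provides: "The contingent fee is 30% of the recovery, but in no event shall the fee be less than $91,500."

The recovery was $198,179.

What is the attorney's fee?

$91,500.00

30% of $198,179 = $59,453.70
That is below the $91,500 minimum, so the minimum applies.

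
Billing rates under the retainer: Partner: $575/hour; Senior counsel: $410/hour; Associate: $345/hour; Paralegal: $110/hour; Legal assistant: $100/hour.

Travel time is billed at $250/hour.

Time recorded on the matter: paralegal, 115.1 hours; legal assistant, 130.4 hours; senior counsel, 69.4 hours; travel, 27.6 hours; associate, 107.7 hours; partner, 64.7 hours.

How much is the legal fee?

$135,414.00

Partner: 64.7 × $575 = $37,202.50
Senior counsel: 69.4 × $410 = $28,454.00
Associate: 107.7 × $345 = $37,156.50
Paralegal: 115.1 × $110 = $12,661.00
Legal assistant: 130.4 × $100 = $13,040.00
Subtotal: $37,202.50 + $28,454.00 + $37,156.50 + $12,661.00 + $13,040.00 = $128,514.00
Travel: 27.6 × $250 = $6,900.00
Total: $128,514.00 + $6,900.00 = $135,414.00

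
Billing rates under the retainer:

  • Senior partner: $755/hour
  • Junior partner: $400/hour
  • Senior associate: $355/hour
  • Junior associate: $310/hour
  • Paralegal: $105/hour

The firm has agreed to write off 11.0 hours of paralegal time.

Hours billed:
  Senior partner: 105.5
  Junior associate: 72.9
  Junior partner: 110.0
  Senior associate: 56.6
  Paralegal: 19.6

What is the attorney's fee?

Senior partner: 105.5 × $755 = $79,652.50
Junior partner: 110.0 × $400 = $44,000.00
Senior associate: 56.6 × $355 = $20,093.00
Junior associate: 72.9 × $310 = $22,599.00
Paralegal: 19.6 × $105 = $2,058.00
Subtotal: $168,402.50
Write-off: 11.0 × $105 = $1,155.00
Total: $168,402.50 − $1,155.00 = $167,247.50

$167,247.50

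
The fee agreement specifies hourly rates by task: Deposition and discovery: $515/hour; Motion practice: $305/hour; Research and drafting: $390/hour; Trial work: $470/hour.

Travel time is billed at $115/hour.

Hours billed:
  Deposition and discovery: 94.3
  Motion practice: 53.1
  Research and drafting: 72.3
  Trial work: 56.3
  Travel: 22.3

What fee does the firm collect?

Deposition and discovery: 94.3 × $515 = $48,564.50
Motion practice: 53.1 × $305 = $16,195.50
Research and drafting: 72.3 × $390 = $28,197.00
Trial work: 56.3 × $470 = $26,461.00
Subtotal: $48,564.50 + $16,195.50 + $28,197.00 + $26,461.00 = $119,418.00
Travel: 22.3 × $115 = $2,564.50
Total: $119,418.00 + $2,564.50 = $121,982.50

$121,982.50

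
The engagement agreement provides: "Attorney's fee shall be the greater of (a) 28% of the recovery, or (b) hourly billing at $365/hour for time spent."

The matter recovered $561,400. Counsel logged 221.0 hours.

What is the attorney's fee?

(a) 28% of $561,400 = $157,192.00
(b) 221.0 × $365 = $80,665.00
The greater is (a): $157,192.00.

$157,192.00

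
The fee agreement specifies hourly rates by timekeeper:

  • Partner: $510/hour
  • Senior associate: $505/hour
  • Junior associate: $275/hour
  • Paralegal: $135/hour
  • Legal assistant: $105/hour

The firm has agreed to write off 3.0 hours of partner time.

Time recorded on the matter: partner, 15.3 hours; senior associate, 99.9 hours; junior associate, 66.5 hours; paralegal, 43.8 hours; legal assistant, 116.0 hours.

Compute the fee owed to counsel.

Partner: 15.3 × $510 = $7,803.00
Senior associate: 99.9 × $505 = $50,449.50
Junior associate: 66.5 × $275 = $18,287.50
Paralegal: 43.8 × $135 = $5,913.00
Legal assistant: 116.0 × $105 = $12,180.00
Subtotal: $94,633.00
Write-off: 3.0 × $510 = $1,530.00
Total: $94,633.00 − $1,530.00 = $93,103.00

$93,103.00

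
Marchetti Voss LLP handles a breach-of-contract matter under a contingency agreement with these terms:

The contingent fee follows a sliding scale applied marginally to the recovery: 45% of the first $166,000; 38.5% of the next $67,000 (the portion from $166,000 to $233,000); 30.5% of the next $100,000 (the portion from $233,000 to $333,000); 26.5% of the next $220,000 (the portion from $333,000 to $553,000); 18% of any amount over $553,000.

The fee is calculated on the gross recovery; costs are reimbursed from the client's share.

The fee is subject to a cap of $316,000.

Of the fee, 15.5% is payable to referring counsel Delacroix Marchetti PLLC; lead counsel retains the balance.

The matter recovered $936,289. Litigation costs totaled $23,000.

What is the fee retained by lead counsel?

Fee base is the gross recovery, $936,289; costs are reimbursed separately.
First $166,000 at 45% = $74,700.00
Next $67,000 at 38.5% = $25,795.00
Next $100,000 at 30.5% = $30,500.00
Next $220,000 at 26.5% = $58,300.00
Remaining $383,289 at 18% = $68,992.02
Fee: $74,700.00 + $25,795.00 + $30,500.00 + $58,300.00 + $68,992.02 = $258,287.02
$258,287.02 is under the $316,000 cap.
Referral share: 15.5% of $258,287.02 = $40,034.49; lead counsel retains $258,287.02 − $40,034.49 = $218,252.53.

$218,252.53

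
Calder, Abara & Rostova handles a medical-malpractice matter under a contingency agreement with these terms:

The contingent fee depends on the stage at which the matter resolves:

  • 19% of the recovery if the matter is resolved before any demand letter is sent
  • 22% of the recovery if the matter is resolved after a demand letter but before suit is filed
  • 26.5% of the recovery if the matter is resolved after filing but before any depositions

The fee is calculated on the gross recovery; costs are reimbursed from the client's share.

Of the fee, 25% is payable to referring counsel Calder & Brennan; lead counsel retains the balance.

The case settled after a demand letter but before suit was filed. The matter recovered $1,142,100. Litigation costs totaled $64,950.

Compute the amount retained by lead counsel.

$188,446.50

Fee base is the gross recovery, $1,142,100; costs are reimbursed separately.
The matter settled after a demand letter but before suit was filed, so the 22% rate applies.
$1,142,100 × 22% = $251,262.00
Referral share: 25% of $251,262.00 = $62,815.50; lead counsel retains $251,262.00 − $62,815.50 = $188,446.50.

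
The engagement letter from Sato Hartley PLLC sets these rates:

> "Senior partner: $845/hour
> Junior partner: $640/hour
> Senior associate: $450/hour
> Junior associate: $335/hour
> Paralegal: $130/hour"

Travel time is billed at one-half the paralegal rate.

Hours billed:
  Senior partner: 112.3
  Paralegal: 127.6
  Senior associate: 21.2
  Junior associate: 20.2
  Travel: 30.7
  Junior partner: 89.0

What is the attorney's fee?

$186,744.00

Senior partner: 112.3 × $845 = $94,893.50
Junior partner: 89.0 × $640 = $56,960.00
Senior associate: 21.2 × $450 = $9,540.00
Junior associate: 20.2 × $335 = $6,767.00
Paralegal: 127.6 × $130 = $16,588.00
Subtotal: $94,893.50 + $56,960.00 + $9,540.00 + $6,767.00 + $16,588.00 = $184,748.50
Travel: 30.7 × ($130 ÷ 2) = 30.7 × $65.00 = $1,995.50
Total: $184,748.50 + $1,995.50 = $186,744.00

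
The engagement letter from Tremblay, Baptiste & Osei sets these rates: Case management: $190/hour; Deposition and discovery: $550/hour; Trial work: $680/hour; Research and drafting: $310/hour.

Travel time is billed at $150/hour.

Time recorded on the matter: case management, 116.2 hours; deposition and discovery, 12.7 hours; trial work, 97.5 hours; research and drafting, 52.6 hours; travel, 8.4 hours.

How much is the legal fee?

Case management: 116.2 × $190 = $22,078.00
Deposition and discovery: 12.7 × $550 = $6,985.00
Trial work: 97.5 × $680 = $66,300.00
Research and drafting: 52.6 × $310 = $16,306.00
Subtotal: $22,078.00 + $6,985.00 + $66,300.00 + $16,306.00 = $111,669.00
Travel: 8.4 × $150 = $1,260.00
Total: $111,669.00 + $1,260.00 = $112,929.00

$112,929.00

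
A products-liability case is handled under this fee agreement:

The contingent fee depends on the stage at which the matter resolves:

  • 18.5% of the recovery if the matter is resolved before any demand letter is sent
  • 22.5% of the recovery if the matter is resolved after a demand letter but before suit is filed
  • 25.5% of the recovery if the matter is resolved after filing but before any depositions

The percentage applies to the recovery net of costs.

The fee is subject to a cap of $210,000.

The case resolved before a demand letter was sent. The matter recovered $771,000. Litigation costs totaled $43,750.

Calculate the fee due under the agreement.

Fee base (net of costs): $771,000 − $43,750 = $727,250
The matter resolved before a demand letter was sent, so the 18.5% rate applies.
$727,250 × 18.5% = $134,541.25
$134,541.25 is under the $210,000 cap.

$134,541.25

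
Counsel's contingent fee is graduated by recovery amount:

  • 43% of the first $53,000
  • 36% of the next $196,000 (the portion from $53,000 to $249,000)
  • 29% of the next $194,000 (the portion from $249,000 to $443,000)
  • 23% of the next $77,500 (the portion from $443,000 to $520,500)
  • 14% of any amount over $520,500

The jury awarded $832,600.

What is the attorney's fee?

$211,129.00

First $53,000 at 43% = $22,790.00
Next $196,000 at 36% = $70,560.00
Next $194,000 at 29% = $56,260.00
Next $77,500 at 23% = $17,825.00
Remaining $312,100 at 14% = $43,694.00
Fee: $22,790.00 + $70,560.00 + $56,260.00 + $17,825.00 + $43,694.00 = $211,129.00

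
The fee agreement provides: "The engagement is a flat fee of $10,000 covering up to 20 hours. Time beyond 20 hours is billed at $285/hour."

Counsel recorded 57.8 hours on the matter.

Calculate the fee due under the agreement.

$20,773.00

Flat fee: $10,000.00
Excess hours: 57.8 − 20 = 37.8
Overrun: 37.8 × $285 = $10,773.00
Total: $10,000.00 + $10,773.00 = $20,773.00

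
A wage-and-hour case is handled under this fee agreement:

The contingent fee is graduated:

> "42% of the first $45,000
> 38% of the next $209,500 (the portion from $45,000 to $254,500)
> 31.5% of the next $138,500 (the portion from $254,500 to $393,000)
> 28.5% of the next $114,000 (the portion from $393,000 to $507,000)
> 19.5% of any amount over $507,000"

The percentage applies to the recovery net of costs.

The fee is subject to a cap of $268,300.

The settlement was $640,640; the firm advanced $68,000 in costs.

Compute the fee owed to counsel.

$187,427.30

Fee base (net of costs): $640,640 − $68,000 = $572,640
First $45,000 at 42% = $18,900.00
Next $209,500 at 38% = $79,610.00
Next $138,500 at 31.5% = $43,627.50
Next $114,000 at 28.5% = $32,490.00
Remaining $65,640 at 19.5% = $12,799.80
Fee: $18,900.00 + $79,610.00 + $43,627.50 + $32,490.00 + $12,799.80 = $187,427.30
$187,427.30 is under the $268,300 cap.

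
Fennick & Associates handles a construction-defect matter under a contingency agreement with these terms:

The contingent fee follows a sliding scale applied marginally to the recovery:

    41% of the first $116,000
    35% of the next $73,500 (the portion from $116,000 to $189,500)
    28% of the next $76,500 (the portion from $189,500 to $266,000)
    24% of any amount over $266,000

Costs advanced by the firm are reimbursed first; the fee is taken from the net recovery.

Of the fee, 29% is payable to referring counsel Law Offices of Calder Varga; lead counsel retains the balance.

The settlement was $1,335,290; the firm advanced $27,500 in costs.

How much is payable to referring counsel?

Fee base (net of costs): $1,335,290 − $27,500 = $1,307,790
First $116,000 at 41% = $47,560.00
Next $73,500 at 35% = $25,725.00
Next $76,500 at 28% = $21,420.00
Remaining $1,041,790 at 24% = $250,029.60
Fee: $47,560.00 + $25,725.00 + $21,420.00 + $250,029.60 = $344,734.60
Referral share: 29% of $344,734.60 = $99,973.03; lead counsel retains $344,734.60 − $99,973.03 = $244,761.57.

$99,973.03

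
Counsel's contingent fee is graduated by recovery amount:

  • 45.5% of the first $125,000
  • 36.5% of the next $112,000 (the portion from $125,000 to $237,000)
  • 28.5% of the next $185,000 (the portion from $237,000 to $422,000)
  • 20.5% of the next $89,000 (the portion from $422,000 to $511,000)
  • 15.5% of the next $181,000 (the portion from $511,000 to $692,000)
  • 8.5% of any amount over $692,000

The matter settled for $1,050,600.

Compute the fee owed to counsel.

First $125,000 at 45.5% = $56,875.00
Next $112,000 at 36.5% = $40,880.00
Next $185,000 at 28.5% = $52,725.00
Next $89,000 at 20.5% = $18,245.00
Next $181,000 at 15.5% = $28,055.00
Remaining $358,600 at 8.5% = $30,481.00
Fee: $56,875.00 + $40,880.00 + $52,725.00 + $18,245.00 + $28,055.00 + $30,481.00 = $227,261.00

$227,261.00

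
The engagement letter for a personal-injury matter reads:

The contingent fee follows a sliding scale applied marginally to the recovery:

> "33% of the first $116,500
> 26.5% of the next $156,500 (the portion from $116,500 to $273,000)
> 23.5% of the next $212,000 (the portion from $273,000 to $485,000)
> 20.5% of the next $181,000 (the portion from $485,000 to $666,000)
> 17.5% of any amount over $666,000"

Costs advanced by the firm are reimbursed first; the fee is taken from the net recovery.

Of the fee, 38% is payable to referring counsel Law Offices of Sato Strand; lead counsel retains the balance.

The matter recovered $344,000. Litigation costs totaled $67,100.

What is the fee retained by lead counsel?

$50,117.08

Fee base (net of costs): $344,000 − $67,100 = $276,900
First $116,500 at 33% = $38,445.00
Next $156,500 at 26.5% = $41,472.50
Remaining $3,900 at 23.5% = $916.50
Fee: $38,445.00 + $41,472.50 + $916.50 = $80,834.00
Referral share: 38% of $80,834.00 = $30,716.92; lead counsel retains $80,834.00 − $30,716.92 = $50,117.08.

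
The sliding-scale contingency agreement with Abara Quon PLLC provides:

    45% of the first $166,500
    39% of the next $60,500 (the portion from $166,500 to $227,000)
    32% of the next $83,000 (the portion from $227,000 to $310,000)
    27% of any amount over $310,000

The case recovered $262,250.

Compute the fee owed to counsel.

First $166,500 at 45% = $74,925.00
Next $60,500 at 39% = $23,595.00
Remaining $35,250 at 32% = $11,280.00
Fee: $74,925.00 + $23,595.00 + $11,280.00 = $109,800.00

$109,800.00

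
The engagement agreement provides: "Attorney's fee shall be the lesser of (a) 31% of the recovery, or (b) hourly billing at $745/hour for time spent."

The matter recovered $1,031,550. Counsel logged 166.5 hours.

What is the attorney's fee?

(a) 31% of $1,031,550 = $319,780.50
(b) 166.5 × $745 = $124,042.50
The lesser is (b): $124,042.50.

$124,042.50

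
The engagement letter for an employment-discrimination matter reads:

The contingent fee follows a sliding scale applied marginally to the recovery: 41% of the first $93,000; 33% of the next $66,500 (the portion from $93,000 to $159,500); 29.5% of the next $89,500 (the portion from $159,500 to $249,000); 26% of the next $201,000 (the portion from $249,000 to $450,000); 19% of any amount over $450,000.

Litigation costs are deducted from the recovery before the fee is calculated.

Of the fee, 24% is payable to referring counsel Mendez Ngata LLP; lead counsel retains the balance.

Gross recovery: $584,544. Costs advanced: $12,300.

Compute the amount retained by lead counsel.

$123,092.53

Fee base (net of costs): $584,544 − $12,300 = $572,244
First $93,000 at 41% = $38,130.00
Next $66,500 at 33% = $21,945.00
Next $89,500 at 29.5% = $26,402.50
Next $201,000 at 26% = $52,260.00
Remaining $122,244 at 19% = $23,226.36
Fee: $38,130.00 + $21,945.00 + $26,402.50 + $52,260.00 + $23,226.36 = $161,963.86
Referral share: 24% of $161,963.86 = $38,871.33; lead counsel retains $161,963.86 − $38,871.33 = $123,092.53.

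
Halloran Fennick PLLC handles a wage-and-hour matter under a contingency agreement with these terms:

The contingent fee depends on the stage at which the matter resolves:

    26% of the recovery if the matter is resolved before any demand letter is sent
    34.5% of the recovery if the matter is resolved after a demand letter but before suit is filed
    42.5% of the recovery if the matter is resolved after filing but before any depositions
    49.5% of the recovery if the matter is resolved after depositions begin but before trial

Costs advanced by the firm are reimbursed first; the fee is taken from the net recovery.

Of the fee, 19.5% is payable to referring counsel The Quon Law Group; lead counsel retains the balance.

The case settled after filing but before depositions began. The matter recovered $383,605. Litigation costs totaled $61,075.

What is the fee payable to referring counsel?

$26,729.67

Fee base (net of costs): $383,605 − $61,075 = $322,530
The matter settled after filing but before depositions began, so the 42.5% rate applies.
$322,530 × 42.5% = $137,075.25
Referral share: 19.5% of $137,075.25 = $26,729.67; lead counsel retains $137,075.25 − $26,729.67 = $110,345.58.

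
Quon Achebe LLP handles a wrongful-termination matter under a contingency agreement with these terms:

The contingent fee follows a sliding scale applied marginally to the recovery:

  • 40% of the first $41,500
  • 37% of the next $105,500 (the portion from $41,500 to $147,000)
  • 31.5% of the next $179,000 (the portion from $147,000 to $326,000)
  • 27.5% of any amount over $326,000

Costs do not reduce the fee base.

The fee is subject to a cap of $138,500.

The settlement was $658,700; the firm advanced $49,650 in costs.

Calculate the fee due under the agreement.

$138,500.00

Fee base is the gross recovery, $658,700; costs are reimbursed separately.
First $41,500 at 40% = $16,600.00
Next $105,500 at 37% = $39,035.00
Next $179,000 at 31.5% = $56,385.00
Remaining $332,700 at 27.5% = $91,492.50
Fee: $16,600.00 + $39,035.00 + $56,385.00 + $91,492.50 = $203,512.50
$203,512.50 exceeds the $138,500 cap, so the fee is capped at $138,500.00.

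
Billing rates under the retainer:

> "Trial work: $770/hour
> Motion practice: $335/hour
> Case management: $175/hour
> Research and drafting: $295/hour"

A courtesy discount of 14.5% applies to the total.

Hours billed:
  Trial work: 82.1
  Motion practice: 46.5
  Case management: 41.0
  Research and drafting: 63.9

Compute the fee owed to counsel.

$89,621.10

Trial work: 82.1 × $770 = $63,217.00
Motion practice: 46.5 × $335 = $15,577.50
Case management: 41.0 × $175 = $7,175.00
Research and drafting: 63.9 × $295 = $18,850.50
Subtotal: $104,820.00
Less 14.5% discount: −$15,198.90
Total: $104,820.00 − $15,198.90 = $89,621.10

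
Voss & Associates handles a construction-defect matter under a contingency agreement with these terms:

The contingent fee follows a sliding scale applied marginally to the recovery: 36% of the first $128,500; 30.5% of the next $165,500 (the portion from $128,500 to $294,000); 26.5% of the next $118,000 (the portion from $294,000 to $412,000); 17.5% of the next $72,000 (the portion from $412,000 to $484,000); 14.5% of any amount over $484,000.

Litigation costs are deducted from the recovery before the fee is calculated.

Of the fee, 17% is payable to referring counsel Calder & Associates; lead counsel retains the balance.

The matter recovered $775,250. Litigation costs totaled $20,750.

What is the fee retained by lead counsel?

$149,258.90

Fee base (net of costs): $775,250 − $20,750 = $754,500
First $128,500 at 36% = $46,260.00
Next $165,500 at 30.5% = $50,477.50
Next $118,000 at 26.5% = $31,270.00
Next $72,000 at 17.5% = $12,600.00
Remaining $270,500 at 14.5% = $39,222.50
Fee: $46,260.00 + $50,477.50 + $31,270.00 + $12,600.00 + $39,222.50 = $179,830.00
Referral share: 17% of $179,830.00 = $30,571.10; lead counsel retains $179,830.00 − $30,571.10 = $149,258.90.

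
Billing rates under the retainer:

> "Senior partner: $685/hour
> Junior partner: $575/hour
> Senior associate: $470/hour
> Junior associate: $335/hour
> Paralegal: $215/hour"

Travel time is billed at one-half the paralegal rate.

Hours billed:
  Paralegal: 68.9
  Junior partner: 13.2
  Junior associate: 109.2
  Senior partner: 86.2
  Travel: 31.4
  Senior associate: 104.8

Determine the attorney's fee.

$170,664.00

Senior partner: 86.2 × $685 = $59,047.00
Junior partner: 13.2 × $575 = $7,590.00
Senior associate: 104.8 × $470 = $49,256.00
Junior associate: 109.2 × $335 = $36,582.00
Paralegal: 68.9 × $215 = $14,813.50
Subtotal: $59,047.00 + $7,590.00 + $49,256.00 + $36,582.00 + $14,813.50 = $167,288.50
Travel: 31.4 × ($215 ÷ 2) = 31.4 × $107.50 = $3,375.50
Total: $167,288.50 + $3,375.50 = $170,664.00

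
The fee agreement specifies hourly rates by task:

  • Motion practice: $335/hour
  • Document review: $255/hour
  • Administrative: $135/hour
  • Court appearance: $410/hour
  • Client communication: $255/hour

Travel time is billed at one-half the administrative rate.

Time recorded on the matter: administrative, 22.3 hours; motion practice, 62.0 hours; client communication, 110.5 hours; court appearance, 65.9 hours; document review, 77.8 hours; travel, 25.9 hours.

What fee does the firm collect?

Motion practice: 62.0 × $335 = $20,770.00
Document review: 77.8 × $255 = $19,839.00
Administrative: 22.3 × $135 = $3,010.50
Court appearance: 65.9 × $410 = $27,019.00
Client communication: 110.5 × $255 = $28,177.50
Subtotal: $20,770.00 + $19,839.00 + $3,010.50 + $27,019.00 + $28,177.50 = $98,816.00
Travel: 25.9 × ($135 ÷ 2) = 25.9 × $67.50 = $1,748.25
Total: $98,816.00 + $1,748.25 = $100,564.25

$100,564.25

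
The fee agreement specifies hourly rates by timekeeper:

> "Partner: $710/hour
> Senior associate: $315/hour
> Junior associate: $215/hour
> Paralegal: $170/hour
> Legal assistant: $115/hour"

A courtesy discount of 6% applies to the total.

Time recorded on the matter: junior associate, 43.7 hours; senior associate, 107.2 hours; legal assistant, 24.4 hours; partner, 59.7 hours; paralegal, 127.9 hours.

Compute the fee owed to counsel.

$103,493.53

Partner: 59.7 × $710 = $42,387.00
Senior associate: 107.2 × $315 = $33,768.00
Junior associate: 43.7 × $215 = $9,395.50
Paralegal: 127.9 × $170 = $21,743.00
Legal assistant: 24.4 × $115 = $2,806.00
Subtotal: $110,099.50
Less 6% discount: −$6,605.97
Total: $110,099.50 − $6,605.97 = $103,493.53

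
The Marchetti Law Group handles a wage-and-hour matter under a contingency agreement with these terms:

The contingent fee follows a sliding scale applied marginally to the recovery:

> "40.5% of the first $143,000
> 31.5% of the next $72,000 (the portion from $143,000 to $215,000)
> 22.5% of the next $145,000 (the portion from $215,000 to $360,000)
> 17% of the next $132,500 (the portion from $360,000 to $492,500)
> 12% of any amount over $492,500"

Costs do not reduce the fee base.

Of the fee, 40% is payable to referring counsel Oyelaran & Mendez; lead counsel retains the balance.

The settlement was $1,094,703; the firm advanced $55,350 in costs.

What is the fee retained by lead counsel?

$124,805.62

Fee base is the gross recovery, $1,094,703; costs are reimbursed separately.
First $143,000 at 40.5% = $57,915.00
Next $72,000 at 31.5% = $22,680.00
Next $145,000 at 22.5% = $32,625.00
Next $132,500 at 17% = $22,525.00
Remaining $602,203 at 12% = $72,264.36
Fee: $57,915.00 + $22,680.00 + $32,625.00 + $22,525.00 + $72,264.36 = $208,009.36
Referral share: 40% of $208,009.36 = $83,203.74; lead counsel retains $208,009.36 − $83,203.74 = $124,805.62.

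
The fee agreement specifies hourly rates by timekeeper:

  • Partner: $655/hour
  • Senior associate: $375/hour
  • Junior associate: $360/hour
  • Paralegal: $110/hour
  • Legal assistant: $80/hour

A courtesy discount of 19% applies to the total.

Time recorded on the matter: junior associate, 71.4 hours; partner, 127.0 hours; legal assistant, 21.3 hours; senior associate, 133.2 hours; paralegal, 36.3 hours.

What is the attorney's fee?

$133,274.16

Partner: 127.0 × $655 = $83,185.00
Senior associate: 133.2 × $375 = $49,950.00
Junior associate: 71.4 × $360 = $25,704.00
Paralegal: 36.3 × $110 = $3,993.00
Legal assistant: 21.3 × $80 = $1,704.00
Subtotal: $164,536.00
Less 19% discount: −$31,261.84
Total: $164,536.00 − $31,261.84 = $133,274.16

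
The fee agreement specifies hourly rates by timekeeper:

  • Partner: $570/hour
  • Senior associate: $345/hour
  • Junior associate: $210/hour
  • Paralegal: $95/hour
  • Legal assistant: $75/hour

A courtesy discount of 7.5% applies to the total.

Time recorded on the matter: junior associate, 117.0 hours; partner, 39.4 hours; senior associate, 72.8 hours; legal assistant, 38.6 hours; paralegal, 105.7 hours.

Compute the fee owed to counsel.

$78,699.46

Partner: 39.4 × $570 = $22,458.00
Senior associate: 72.8 × $345 = $25,116.00
Junior associate: 117.0 × $210 = $24,570.00
Paralegal: 105.7 × $95 = $10,041.50
Legal assistant: 38.6 × $75 = $2,895.00
Subtotal: $85,080.50
Less 7.5% discount: −$6,381.04
Total: $85,080.50 − $6,381.04 = $78,699.46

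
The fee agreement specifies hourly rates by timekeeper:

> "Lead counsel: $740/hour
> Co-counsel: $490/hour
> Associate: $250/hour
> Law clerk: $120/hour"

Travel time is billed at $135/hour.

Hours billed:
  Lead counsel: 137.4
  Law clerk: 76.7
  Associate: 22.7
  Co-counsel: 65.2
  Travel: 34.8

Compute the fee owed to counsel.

Lead counsel: 137.4 × $740 = $101,676.00
Co-counsel: 65.2 × $490 = $31,948.00
Associate: 22.7 × $250 = $5,675.00
Law clerk: 76.7 × $120 = $9,204.00
Subtotal: $101,676.00 + $31,948.00 + $5,675.00 + $9,204.00 = $148,503.00
Travel: 34.8 × $135 = $4,698.00
Total: $148,503.00 + $4,698.00 = $153,201.00

$153,201.00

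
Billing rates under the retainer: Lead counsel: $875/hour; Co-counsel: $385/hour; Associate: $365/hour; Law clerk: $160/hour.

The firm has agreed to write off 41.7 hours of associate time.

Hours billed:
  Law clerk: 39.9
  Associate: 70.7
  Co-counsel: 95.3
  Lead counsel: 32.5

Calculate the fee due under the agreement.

Lead counsel: 32.5 × $875 = $28,437.50
Co-counsel: 95.3 × $385 = $36,690.50
Associate: 70.7 × $365 = $25,805.50
Law clerk: 39.9 × $160 = $6,384.00
Subtotal: $97,317.50
Write-off: 41.7 × $365 = $15,220.50
Total: $97,317.50 − $15,220.50 = $82,097.00

$82,097.00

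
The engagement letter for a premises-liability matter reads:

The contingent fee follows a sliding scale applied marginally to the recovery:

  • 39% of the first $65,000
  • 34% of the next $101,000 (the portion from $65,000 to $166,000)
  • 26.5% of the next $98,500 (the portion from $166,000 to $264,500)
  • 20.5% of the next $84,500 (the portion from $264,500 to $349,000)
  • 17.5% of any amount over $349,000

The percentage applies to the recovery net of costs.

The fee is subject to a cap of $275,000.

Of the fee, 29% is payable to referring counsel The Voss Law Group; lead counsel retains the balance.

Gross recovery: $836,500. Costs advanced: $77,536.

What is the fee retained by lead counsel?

$124,149.68

Fee base (net of costs): $836,500 − $77,536 = $758,964
First $65,000 at 39% = $25,350.00
Next $101,000 at 34% = $34,340.00
Next $98,500 at 26.5% = $26,102.50
Next $84,500 at 20.5% = $17,322.50
Remaining $409,964 at 17.5% = $71,743.70
Fee: $25,350.00 + $34,340.00 + $26,102.50 + $17,322.50 + $71,743.70 = $174,858.70
$174,858.70 is under the $275,000 cap.
Referral share: 29% of $174,858.70 = $50,709.02; lead counsel retains $174,858.70 − $50,709.02 = $124,149.68.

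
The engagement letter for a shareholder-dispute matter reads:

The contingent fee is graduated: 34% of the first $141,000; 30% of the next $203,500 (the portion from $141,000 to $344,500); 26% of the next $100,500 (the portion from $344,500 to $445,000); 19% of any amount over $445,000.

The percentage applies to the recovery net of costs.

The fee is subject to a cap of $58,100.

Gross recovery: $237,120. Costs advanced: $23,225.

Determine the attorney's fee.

$58,100.00

Fee base (net of costs): $237,120 − $23,225 = $213,895
First $141,000 at 34% = $47,940.00
Remaining $72,895 at 30% = $21,868.50
Fee: $47,940.00 + $21,868.50 = $69,808.50
$69,808.50 exceeds the $58,100 cap, so the fee is capped at $58,100.00.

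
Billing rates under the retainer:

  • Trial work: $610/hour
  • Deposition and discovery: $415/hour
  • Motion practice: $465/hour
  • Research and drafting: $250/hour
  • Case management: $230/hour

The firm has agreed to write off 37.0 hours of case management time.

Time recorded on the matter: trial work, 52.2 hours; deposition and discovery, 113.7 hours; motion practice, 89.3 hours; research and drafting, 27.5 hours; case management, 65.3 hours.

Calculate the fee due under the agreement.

Trial work: 52.2 × $610 = $31,842.00
Deposition and discovery: 113.7 × $415 = $47,185.50
Motion practice: 89.3 × $465 = $41,524.50
Research and drafting: 27.5 × $250 = $6,875.00
Case management: 65.3 × $230 = $15,019.00
Subtotal: $142,446.00
Write-off: 37.0 × $230 = $8,510.00
Total: $142,446.00 − $8,510.00 = $133,936.00

$133,936.00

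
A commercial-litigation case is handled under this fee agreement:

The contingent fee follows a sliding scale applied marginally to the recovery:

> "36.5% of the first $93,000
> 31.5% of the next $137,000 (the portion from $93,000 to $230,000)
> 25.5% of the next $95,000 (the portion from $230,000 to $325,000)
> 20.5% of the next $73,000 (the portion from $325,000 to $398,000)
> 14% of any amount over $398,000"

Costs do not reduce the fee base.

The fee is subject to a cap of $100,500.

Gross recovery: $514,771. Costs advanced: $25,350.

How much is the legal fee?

Fee base is the gross recovery, $514,771; costs are reimbursed separately.
First $93,000 at 36.5% = $33,945.00
Next $137,000 at 31.5% = $43,155.00
Next $95,000 at 25.5% = $24,225.00
Next $73,000 at 20.5% = $14,965.00
Remaining $116,771 at 14% = $16,347.94
Fee: $33,945.00 + $43,155.00 + $24,225.00 + $14,965.00 + $16,347.94 = $132,637.94
$132,637.94 exceeds the $100,500 cap, so the fee is capped at $100,500.00.

$100,500.00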